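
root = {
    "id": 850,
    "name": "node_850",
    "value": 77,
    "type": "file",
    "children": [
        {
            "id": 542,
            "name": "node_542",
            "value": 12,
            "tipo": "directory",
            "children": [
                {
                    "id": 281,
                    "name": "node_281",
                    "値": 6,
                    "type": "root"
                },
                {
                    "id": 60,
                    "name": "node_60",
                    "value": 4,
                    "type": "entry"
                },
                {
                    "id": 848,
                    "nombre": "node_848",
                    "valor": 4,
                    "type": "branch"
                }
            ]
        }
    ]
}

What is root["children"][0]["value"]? 12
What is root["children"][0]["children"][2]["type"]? "branch"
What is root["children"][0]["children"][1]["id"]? 60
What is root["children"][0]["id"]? 542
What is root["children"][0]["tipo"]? "directory"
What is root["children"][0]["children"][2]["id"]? 848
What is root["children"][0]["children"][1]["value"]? 4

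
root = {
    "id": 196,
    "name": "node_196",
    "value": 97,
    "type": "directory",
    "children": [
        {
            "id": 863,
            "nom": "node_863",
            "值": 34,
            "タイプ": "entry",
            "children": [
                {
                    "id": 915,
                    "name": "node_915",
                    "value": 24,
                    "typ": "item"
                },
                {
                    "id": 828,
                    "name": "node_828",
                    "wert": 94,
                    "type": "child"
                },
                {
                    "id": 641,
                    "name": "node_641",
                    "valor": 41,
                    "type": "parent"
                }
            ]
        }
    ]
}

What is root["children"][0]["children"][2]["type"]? "parent"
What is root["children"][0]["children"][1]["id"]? 828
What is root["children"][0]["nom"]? "node_863"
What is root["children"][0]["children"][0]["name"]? "node_915"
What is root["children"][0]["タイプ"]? "entry"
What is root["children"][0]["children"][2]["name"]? "node_641"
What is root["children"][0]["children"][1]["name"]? "node_828"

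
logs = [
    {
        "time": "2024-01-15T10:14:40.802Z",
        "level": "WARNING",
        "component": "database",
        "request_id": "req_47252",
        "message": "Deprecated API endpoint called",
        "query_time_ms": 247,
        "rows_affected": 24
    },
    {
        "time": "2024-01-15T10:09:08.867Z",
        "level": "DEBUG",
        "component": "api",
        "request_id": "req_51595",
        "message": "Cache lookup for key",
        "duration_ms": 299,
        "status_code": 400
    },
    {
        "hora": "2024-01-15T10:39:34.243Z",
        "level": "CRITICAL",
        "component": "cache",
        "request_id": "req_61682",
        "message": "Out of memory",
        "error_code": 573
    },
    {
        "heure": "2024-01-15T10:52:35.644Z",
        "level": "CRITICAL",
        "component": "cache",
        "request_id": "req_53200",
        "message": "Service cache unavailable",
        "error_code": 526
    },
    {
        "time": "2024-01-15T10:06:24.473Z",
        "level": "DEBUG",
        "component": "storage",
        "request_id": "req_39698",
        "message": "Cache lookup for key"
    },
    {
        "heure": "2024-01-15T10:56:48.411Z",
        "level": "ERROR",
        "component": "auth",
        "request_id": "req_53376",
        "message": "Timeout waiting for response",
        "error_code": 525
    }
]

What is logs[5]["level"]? "ERROR"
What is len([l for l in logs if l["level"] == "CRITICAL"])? 2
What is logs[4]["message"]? "Cache lookup for key"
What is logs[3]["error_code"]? 526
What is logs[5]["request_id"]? "req_53376"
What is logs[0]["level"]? "WARNING"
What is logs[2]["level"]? "CRITICAL"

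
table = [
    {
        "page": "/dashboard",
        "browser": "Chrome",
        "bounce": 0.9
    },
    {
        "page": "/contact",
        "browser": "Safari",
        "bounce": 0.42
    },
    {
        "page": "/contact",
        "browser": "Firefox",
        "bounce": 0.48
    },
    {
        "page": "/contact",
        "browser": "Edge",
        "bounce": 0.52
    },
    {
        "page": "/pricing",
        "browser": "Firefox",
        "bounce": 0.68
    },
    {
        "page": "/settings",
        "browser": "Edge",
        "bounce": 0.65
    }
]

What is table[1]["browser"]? "Safari"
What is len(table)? 6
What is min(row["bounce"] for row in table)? 0.42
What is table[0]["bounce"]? 0.9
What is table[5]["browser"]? "Edge"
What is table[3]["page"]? "/contact"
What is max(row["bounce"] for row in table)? 0.9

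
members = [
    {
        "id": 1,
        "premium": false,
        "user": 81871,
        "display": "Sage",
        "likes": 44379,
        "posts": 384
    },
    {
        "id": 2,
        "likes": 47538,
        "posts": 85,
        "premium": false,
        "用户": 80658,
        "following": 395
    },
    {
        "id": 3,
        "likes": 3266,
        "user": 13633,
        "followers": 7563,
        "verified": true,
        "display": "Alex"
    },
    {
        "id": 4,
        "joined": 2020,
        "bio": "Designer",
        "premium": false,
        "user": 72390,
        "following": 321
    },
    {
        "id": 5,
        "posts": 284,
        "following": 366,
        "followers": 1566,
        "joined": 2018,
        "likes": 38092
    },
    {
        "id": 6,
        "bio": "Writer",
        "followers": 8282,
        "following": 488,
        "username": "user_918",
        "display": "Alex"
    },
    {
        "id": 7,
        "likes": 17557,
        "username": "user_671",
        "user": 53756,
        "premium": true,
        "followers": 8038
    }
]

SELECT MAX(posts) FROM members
384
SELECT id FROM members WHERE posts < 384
[2, 5]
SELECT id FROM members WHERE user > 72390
[1]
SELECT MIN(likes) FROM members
3266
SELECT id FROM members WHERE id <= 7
[1, 2, 3, 4, 5, 6, 7]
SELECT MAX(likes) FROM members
47538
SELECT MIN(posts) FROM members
85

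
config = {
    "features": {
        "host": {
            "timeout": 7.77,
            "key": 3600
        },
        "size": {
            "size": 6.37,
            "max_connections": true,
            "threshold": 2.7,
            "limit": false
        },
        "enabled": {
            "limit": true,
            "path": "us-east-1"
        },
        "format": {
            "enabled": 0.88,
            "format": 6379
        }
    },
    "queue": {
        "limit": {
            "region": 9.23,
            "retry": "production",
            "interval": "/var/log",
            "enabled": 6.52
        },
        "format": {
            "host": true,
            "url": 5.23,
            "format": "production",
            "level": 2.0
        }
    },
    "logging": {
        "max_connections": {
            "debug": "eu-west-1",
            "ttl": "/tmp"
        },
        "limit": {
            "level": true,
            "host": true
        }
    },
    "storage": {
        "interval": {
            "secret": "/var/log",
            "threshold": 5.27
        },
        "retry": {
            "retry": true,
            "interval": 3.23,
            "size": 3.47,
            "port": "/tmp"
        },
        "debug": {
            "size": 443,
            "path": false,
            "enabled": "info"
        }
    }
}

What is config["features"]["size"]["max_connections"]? True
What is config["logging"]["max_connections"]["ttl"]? "/tmp"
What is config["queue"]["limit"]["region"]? 9.23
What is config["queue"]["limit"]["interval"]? "/var/log"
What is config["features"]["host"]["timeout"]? 7.77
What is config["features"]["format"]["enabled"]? 0.88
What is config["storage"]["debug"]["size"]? 443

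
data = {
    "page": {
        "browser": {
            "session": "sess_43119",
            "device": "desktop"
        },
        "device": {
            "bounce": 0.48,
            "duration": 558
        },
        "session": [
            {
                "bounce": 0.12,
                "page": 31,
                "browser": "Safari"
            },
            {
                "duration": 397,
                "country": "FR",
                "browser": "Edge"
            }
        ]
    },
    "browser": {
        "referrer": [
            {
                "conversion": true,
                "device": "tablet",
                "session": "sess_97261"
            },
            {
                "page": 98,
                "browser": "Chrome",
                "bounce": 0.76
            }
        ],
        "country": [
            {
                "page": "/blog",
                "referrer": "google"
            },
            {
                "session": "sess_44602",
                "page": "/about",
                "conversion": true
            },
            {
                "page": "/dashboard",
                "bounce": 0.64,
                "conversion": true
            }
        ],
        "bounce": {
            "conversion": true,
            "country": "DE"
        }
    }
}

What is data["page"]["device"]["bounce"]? 0.48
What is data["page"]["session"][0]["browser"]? "Safari"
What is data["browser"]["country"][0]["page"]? "/blog"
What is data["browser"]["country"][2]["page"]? "/dashboard"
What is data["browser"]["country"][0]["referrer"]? "google"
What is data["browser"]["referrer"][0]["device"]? "tablet"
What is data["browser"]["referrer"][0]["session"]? "sess_97261"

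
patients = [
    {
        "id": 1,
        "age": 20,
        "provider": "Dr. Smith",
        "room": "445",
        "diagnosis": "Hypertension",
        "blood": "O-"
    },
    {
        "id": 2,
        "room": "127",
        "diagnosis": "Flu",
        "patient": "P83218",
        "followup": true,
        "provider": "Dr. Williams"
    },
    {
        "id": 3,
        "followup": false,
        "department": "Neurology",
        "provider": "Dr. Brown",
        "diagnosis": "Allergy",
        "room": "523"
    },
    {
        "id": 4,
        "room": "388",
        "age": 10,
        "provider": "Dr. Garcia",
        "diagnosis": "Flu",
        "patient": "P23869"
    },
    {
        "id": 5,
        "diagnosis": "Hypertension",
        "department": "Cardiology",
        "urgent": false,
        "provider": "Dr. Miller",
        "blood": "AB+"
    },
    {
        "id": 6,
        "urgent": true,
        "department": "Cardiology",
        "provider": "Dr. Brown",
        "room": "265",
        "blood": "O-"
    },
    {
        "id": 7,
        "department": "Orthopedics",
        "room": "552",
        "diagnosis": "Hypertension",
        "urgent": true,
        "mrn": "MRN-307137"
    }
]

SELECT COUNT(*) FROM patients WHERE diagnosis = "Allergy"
1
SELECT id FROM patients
[1, 2, 3, 4, 5, 6, 7]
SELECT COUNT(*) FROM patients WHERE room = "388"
1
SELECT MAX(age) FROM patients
20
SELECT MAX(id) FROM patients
7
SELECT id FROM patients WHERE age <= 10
[4]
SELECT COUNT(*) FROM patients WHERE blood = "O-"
2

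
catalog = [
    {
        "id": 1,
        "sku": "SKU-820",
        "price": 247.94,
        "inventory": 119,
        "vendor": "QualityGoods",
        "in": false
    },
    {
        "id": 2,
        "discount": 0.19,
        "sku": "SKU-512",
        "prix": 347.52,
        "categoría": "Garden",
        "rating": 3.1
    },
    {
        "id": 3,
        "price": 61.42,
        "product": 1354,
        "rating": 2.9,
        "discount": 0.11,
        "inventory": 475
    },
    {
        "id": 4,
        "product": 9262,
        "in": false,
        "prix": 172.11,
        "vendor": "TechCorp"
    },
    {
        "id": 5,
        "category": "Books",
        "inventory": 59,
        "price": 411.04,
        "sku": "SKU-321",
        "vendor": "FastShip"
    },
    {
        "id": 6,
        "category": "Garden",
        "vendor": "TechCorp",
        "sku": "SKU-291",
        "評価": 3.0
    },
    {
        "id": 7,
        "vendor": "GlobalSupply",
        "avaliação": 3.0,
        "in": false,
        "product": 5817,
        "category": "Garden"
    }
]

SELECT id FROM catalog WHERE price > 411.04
[]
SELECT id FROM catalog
[1, 2, 3, 4, 5, 6, 7]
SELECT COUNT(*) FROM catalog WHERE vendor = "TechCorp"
2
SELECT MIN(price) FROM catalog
61.42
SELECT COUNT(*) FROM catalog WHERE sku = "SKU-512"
1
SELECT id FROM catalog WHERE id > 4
[5, 6, 7]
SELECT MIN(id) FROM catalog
1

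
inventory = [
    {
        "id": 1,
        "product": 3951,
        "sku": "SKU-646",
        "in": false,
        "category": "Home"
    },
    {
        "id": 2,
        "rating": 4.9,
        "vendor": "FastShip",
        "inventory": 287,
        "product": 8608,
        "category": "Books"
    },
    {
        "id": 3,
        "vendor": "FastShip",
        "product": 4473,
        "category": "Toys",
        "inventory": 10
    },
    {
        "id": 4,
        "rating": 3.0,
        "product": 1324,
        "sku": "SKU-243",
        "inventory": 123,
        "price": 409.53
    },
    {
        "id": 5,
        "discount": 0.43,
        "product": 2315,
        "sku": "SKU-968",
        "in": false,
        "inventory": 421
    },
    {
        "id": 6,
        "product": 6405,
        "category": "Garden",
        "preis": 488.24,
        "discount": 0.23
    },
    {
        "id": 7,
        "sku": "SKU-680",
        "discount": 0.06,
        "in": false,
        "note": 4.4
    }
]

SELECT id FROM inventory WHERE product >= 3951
[1, 2, 3, 6]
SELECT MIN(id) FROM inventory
1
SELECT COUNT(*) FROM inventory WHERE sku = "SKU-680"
1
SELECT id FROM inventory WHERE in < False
[]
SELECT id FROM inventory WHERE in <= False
[1, 5, 7]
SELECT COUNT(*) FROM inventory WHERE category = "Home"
1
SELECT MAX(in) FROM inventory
False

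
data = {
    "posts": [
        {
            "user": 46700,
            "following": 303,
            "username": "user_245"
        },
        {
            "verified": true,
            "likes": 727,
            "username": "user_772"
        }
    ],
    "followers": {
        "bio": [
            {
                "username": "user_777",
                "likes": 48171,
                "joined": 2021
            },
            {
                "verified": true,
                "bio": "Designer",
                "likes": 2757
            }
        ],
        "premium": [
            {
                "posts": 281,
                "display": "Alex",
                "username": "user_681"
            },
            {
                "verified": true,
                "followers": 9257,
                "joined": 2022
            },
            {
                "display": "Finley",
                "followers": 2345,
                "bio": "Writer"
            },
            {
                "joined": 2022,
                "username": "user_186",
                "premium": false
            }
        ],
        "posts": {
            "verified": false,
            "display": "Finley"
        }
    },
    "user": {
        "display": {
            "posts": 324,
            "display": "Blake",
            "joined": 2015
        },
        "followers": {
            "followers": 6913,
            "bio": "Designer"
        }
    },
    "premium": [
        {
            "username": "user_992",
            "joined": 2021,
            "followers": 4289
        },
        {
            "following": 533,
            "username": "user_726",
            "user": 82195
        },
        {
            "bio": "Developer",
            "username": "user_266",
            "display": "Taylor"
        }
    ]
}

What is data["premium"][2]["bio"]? "Developer"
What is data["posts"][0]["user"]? 46700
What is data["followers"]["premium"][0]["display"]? "Alex"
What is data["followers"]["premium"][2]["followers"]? 2345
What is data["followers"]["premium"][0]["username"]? "user_681"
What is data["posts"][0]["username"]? "user_245"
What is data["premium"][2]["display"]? "Taylor"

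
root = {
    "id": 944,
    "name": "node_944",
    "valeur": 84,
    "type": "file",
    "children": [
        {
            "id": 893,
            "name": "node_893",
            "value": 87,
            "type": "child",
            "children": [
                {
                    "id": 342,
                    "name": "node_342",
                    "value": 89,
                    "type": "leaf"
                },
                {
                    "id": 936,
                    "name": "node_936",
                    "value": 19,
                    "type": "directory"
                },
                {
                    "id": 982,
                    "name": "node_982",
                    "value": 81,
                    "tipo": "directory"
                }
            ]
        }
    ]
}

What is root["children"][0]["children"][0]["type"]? "leaf"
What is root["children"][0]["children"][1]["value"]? 19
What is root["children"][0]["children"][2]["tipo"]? "directory"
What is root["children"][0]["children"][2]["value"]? 81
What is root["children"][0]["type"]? "child"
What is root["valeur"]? 84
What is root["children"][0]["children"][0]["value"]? 89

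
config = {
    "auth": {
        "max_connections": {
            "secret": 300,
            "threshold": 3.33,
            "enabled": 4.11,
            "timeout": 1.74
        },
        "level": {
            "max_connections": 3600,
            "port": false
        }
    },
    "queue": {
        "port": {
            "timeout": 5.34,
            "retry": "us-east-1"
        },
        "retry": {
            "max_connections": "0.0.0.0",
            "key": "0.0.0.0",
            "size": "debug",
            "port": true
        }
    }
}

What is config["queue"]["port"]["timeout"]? 5.34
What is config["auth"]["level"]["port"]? False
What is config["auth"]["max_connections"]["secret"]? 300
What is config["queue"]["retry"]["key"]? "0.0.0.0"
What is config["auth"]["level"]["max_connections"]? 3600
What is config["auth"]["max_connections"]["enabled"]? 4.11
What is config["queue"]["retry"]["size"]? "debug"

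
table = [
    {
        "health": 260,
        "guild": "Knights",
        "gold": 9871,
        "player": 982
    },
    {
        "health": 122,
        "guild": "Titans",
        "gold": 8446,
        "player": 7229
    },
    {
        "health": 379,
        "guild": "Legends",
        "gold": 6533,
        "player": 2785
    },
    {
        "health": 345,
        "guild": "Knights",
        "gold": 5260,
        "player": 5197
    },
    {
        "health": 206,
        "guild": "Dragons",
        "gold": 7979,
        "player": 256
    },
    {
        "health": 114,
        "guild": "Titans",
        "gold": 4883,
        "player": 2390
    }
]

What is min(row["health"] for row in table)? 114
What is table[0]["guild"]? "Knights"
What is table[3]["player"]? 5197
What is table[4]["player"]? 256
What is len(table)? 6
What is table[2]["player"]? 2785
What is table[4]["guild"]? "Dragons"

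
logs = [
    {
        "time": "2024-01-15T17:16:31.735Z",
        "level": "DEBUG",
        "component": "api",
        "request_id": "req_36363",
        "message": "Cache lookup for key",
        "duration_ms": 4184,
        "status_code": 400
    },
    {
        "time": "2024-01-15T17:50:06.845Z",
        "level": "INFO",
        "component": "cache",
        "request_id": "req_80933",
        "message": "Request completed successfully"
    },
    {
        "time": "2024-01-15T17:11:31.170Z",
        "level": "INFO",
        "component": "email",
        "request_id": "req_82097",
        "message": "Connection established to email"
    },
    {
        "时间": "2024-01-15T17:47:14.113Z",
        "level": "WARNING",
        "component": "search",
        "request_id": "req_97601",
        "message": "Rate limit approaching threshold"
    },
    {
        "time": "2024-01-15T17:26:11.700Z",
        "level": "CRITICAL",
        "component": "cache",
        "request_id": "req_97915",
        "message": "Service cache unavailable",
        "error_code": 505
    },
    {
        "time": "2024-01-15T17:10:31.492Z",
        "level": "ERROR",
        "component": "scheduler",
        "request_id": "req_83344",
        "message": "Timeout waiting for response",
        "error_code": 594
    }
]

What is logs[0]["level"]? "DEBUG"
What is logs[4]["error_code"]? 505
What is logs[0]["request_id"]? "req_36363"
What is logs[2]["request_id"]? "req_82097"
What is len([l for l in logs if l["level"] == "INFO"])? 2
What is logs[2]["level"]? "INFO"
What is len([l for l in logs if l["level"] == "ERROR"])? 1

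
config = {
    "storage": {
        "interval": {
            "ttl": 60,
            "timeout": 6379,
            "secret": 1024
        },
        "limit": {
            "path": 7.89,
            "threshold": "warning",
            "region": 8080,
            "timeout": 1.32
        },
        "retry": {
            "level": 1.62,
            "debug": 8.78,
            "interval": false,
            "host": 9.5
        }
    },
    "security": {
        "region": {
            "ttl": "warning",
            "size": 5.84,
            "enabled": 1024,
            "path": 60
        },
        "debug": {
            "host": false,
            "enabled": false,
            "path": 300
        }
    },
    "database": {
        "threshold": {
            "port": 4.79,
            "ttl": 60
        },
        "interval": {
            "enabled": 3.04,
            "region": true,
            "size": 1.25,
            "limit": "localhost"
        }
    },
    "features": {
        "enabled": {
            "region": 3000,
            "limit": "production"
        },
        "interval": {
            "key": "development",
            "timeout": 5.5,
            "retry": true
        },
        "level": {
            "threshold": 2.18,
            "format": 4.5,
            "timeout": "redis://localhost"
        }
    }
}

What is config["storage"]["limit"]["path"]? 7.89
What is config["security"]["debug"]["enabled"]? False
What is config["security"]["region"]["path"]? 60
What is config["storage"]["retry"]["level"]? 1.62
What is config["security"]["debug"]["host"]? False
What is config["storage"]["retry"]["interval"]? False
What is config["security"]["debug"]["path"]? 300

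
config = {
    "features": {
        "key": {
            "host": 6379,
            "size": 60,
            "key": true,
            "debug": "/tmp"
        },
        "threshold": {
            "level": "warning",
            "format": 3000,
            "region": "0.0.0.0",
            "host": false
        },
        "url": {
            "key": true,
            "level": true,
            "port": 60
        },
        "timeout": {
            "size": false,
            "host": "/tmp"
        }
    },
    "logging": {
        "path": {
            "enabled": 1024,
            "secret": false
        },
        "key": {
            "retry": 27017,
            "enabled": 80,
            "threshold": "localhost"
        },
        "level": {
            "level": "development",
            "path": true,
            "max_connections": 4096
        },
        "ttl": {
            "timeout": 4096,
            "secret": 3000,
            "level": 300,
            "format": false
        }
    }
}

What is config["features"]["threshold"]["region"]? "0.0.0.0"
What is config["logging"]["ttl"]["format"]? False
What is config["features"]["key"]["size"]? 60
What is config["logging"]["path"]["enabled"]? 1024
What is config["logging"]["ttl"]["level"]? 300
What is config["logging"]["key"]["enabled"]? 80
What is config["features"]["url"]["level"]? True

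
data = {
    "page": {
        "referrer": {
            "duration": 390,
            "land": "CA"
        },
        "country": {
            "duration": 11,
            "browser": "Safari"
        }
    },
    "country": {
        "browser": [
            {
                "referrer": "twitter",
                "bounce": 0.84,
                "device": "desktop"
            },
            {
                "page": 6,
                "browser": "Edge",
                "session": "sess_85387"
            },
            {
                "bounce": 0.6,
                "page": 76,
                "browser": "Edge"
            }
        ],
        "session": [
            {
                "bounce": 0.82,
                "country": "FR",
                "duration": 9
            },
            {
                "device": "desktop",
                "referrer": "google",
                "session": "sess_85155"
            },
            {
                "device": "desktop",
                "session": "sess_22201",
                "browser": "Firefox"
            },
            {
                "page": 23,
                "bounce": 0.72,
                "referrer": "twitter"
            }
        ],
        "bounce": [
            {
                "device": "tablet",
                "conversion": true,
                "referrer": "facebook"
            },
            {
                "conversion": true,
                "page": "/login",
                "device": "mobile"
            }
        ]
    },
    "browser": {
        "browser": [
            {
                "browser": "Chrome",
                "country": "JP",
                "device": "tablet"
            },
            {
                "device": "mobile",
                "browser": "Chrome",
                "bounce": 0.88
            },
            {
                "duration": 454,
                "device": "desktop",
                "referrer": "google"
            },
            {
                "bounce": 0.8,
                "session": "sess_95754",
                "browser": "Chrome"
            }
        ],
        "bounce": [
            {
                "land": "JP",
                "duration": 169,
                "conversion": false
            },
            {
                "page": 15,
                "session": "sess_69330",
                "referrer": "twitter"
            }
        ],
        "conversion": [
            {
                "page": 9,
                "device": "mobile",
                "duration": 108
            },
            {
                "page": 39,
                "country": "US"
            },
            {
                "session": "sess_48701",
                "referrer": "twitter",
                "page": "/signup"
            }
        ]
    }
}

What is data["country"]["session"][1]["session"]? "sess_85155"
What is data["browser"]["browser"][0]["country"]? "JP"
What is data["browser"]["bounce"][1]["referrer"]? "twitter"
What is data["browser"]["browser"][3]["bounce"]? 0.8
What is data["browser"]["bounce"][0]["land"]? "JP"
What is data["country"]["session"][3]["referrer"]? "twitter"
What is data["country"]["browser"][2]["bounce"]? 0.6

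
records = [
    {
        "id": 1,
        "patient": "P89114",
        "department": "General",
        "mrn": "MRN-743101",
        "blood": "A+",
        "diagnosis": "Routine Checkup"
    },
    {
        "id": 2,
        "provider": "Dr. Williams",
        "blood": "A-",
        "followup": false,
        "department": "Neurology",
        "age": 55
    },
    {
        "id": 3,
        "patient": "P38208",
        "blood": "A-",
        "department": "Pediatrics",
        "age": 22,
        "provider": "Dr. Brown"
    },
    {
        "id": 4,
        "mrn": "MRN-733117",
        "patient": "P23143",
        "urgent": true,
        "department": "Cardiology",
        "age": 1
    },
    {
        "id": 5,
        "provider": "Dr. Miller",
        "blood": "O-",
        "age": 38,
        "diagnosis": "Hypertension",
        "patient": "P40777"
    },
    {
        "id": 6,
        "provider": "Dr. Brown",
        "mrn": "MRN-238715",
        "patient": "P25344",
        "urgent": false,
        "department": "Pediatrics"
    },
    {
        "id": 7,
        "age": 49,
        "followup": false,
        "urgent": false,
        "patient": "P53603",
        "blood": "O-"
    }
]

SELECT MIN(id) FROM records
1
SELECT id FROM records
[1, 2, 3, 4, 5, 6, 7]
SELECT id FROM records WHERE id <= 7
[1, 2, 3, 4, 5, 6, 7]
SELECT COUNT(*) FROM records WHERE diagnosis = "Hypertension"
1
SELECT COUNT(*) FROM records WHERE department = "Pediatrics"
2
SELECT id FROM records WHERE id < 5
[1, 2, 3, 4]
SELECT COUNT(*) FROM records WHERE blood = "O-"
2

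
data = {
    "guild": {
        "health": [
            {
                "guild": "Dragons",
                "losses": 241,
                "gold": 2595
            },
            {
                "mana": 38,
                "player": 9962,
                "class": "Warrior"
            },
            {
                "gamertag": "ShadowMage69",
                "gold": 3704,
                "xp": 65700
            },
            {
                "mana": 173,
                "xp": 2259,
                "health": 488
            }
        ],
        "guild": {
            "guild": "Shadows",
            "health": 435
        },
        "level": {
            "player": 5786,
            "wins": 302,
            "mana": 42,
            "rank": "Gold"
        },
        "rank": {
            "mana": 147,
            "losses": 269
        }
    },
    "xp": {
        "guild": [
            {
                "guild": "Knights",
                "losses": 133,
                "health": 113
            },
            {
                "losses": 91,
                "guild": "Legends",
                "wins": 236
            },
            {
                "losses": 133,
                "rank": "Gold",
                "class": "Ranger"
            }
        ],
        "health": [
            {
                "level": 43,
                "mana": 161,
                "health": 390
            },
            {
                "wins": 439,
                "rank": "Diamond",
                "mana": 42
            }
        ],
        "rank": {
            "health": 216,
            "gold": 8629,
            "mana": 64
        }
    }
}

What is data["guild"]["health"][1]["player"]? 9962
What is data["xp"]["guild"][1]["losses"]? 91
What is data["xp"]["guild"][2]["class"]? "Ranger"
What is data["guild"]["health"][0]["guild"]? "Dragons"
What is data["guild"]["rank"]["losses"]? 269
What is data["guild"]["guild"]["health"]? 435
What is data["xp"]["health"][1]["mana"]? 42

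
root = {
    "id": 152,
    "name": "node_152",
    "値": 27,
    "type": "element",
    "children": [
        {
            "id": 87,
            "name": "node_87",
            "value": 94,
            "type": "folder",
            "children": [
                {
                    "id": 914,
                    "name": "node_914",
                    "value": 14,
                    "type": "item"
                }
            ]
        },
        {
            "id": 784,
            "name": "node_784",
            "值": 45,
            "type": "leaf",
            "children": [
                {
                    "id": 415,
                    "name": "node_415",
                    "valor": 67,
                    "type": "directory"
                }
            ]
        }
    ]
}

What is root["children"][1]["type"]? "leaf"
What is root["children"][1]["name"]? "node_784"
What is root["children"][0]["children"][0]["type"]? "item"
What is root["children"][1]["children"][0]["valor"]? 67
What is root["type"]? "element"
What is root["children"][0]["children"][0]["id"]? 914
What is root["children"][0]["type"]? "folder"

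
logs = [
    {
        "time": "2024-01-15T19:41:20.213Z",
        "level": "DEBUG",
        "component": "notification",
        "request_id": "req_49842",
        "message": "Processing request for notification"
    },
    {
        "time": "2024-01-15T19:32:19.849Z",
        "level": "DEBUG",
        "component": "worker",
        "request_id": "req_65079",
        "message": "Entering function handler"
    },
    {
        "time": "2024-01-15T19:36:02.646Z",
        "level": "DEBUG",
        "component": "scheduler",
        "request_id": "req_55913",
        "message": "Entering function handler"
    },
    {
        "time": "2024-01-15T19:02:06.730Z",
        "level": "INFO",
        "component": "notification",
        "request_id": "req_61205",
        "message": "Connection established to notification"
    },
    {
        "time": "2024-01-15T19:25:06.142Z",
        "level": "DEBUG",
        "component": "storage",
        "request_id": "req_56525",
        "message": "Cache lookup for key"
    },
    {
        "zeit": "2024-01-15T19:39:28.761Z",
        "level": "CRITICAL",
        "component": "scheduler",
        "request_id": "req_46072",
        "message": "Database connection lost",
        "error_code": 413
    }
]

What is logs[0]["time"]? "2024-01-15T19:41:20.213Z"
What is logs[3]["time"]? "2024-01-15T19:02:06.730Z"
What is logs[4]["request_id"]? "req_56525"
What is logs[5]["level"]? "CRITICAL"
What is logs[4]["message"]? "Cache lookup for key"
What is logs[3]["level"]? "INFO"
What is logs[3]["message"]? "Connection established to notification"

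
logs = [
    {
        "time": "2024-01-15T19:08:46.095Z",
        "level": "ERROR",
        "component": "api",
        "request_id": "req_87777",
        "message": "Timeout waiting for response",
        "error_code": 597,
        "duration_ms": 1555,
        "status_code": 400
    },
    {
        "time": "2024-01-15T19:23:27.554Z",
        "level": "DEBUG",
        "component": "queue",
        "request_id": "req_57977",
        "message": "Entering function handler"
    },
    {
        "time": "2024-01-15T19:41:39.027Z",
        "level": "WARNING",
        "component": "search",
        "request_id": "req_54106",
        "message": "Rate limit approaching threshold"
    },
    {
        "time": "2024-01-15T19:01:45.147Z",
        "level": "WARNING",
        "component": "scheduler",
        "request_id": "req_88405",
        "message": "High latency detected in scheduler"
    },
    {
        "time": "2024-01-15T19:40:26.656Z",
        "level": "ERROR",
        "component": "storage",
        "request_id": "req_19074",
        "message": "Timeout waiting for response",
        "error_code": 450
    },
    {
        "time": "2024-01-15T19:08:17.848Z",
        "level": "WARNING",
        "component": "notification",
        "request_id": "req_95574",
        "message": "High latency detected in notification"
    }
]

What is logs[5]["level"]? "WARNING"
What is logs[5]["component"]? "notification"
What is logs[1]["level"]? "DEBUG"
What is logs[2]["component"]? "search"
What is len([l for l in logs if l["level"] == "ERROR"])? 2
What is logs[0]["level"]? "ERROR"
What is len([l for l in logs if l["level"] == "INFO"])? 0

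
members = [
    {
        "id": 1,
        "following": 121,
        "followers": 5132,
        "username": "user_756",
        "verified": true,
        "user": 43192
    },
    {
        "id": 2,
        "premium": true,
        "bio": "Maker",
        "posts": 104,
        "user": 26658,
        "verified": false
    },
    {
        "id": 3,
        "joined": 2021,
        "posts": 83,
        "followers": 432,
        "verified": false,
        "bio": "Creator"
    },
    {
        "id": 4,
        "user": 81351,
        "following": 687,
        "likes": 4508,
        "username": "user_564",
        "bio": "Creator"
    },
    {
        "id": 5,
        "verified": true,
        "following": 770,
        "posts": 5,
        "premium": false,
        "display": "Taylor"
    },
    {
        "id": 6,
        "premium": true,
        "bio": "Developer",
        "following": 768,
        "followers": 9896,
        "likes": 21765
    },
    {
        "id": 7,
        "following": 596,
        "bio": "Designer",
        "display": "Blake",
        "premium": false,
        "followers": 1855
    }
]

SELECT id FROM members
[1, 2, 3, 4, 5, 6, 7]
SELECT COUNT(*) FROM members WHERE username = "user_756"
1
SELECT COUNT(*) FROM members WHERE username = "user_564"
1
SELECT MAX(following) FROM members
770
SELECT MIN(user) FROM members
26658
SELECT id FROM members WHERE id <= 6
[1, 2, 3, 4, 5, 6]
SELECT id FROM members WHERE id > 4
[5, 6, 7]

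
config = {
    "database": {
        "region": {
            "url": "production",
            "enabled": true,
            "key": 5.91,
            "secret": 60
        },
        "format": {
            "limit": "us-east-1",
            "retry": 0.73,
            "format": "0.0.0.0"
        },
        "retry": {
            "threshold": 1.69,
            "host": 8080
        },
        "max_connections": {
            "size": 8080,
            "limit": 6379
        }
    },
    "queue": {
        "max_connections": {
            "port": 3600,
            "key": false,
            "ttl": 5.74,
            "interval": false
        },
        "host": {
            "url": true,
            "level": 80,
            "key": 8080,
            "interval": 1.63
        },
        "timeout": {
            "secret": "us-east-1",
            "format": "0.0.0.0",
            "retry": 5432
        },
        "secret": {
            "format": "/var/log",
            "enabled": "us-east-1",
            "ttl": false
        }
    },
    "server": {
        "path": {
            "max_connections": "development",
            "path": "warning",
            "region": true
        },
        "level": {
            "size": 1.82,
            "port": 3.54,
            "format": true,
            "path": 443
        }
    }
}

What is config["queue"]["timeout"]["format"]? "0.0.0.0"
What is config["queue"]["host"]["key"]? 8080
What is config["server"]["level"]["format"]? True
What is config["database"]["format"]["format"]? "0.0.0.0"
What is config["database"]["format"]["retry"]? 0.73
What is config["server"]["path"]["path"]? "warning"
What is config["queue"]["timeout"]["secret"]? "us-east-1"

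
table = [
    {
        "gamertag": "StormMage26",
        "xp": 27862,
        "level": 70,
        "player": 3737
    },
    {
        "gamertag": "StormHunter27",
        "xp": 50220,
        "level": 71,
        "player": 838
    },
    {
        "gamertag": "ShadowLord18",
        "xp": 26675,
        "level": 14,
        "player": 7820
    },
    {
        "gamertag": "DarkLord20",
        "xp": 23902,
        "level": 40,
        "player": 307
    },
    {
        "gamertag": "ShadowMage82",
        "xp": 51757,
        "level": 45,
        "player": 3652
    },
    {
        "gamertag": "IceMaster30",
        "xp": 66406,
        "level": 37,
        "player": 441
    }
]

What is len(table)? 6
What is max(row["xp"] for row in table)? 66406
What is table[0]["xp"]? 27862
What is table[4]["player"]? 3652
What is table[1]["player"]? 838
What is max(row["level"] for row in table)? 71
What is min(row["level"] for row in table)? 14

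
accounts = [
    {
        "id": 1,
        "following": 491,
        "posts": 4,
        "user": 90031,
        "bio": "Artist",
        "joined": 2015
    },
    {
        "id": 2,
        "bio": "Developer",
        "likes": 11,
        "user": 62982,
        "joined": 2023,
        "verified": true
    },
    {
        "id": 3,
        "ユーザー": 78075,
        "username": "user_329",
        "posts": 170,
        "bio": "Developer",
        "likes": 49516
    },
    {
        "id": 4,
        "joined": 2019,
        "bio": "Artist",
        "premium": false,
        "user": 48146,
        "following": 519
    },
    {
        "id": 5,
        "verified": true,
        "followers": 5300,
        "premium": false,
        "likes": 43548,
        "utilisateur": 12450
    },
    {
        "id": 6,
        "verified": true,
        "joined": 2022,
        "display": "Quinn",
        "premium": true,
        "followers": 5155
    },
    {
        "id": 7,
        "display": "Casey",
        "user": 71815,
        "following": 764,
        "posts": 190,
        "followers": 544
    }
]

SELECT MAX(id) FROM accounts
7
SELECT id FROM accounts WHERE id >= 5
[5, 6, 7]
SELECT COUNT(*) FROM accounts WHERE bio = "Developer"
2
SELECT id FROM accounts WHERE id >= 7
[7]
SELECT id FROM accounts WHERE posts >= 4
[1, 3, 7]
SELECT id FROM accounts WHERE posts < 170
[1]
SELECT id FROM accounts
[1, 2, 3, 4, 5, 6, 7]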